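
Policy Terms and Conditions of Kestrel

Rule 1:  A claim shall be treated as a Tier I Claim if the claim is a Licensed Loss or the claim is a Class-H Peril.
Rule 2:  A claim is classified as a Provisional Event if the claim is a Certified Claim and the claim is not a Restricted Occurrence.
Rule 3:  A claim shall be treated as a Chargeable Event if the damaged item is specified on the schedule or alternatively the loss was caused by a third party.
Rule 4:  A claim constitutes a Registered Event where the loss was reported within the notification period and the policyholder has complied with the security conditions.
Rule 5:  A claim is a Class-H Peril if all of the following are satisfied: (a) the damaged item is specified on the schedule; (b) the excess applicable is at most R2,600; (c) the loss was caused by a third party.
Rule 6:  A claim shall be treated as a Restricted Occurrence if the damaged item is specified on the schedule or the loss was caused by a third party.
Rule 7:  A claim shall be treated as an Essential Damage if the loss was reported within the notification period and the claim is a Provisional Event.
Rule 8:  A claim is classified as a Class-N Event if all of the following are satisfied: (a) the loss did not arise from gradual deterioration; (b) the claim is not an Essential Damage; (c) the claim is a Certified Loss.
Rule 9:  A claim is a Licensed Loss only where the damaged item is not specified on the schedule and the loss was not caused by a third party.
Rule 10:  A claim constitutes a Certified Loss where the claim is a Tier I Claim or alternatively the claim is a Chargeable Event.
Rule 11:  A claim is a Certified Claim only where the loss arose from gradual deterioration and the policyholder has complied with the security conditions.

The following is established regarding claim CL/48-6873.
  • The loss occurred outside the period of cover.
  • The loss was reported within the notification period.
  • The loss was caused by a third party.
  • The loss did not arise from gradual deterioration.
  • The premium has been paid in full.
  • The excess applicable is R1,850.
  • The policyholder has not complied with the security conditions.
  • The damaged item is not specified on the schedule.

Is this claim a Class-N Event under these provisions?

Yes

rule 11 — Certified Claim: [the loss arose from gradual deterioration? no] AND [the policyholder has complied with the security conditions? no] → not satisfied.
rule 6 — Restricted Occurrence: [the damaged item is specified on the schedule? no] OR [the loss was caused by a third party? yes] → satisfied.
rule 2 — Provisional Event: [Certified Claim (rule 11)? no] AND [not a Restricted Occurrence (rule 6)? no] → not satisfied.
rule 7 — Essential Damage: [the loss was reported within the notification period? yes] AND [Provisional Event (rule 2)? no] → not satisfied.
rule 9 — Licensed Loss: [the damaged item is not specified on the schedule? yes] AND [the loss was not caused by a third party? no] → not satisfied.
rule 5 — Class-H Peril: [the damaged item is specified on the schedule? no] AND [excess applicable: R1,850 ≤ R2,600? yes] AND [the loss was caused by a third party? yes] → not satisfied.
rule 1 — Tier I Claim: [Licensed Loss (rule 9)? no] OR [Class-H Peril (rule 5)? no] → not satisfied.
rule 3 — Chargeable Event: [the damaged item is specified on the schedule? no] OR [the loss was caused by a third party? yes] → satisfied.
rule 10 — Certified Loss: [Tier I Claim (rule 1)? no] OR [Chargeable Event (rule 3)? yes] → satisfied.
rule 8 — Class-N Event: [the loss did not arise from gradual deterioration? yes] AND [not an Essential Damage (rule 7)? yes] AND [Certified Loss (rule 10)? yes] → satisfied.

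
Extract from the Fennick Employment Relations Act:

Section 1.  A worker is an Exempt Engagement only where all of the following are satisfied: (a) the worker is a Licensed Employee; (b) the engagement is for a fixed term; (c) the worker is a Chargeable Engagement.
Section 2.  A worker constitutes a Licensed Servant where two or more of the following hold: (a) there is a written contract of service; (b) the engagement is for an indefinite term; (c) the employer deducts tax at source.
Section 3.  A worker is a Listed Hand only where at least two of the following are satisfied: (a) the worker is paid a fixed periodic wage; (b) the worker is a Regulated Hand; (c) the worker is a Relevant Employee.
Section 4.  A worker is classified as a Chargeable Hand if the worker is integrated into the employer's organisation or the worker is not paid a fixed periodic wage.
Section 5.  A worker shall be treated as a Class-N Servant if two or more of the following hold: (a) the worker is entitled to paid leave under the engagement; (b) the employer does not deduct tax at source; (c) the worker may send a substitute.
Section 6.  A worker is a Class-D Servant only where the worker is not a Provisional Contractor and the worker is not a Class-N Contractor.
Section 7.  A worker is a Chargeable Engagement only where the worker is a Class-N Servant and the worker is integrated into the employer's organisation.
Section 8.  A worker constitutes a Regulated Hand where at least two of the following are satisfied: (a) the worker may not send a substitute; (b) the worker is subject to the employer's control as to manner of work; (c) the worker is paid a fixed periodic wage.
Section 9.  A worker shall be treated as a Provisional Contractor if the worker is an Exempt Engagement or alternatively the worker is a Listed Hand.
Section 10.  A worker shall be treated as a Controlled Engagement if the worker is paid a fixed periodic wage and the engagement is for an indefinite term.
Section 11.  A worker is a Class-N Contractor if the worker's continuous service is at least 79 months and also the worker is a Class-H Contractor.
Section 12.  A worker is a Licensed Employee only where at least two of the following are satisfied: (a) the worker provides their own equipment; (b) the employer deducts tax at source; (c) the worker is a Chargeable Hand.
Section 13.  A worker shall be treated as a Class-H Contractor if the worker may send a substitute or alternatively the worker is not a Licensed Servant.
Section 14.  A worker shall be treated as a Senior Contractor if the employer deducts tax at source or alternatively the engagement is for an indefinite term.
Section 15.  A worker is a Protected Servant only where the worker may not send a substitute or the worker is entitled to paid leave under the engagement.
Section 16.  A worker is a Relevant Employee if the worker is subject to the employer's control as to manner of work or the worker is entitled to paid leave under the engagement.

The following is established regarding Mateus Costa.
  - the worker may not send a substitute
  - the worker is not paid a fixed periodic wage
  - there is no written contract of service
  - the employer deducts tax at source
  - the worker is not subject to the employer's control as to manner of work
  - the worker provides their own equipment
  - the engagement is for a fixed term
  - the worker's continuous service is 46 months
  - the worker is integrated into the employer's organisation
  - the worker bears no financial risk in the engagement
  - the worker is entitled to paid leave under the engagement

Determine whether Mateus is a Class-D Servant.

Yes

Under section 4: the worker is integrated into the employer's organisation? yes; or the worker is not paid a fixed periodic wage? yes. So the worker is a Chargeable Hand.
Under section 12: the worker provides their own equipment? yes; the employer deducts tax at source? yes; Chargeable Hand (section 4)? yes — 3 of 3 hold (need ≥2) → satisfied.
Under section 5: the worker is entitled to paid leave under the engagement? yes; the employer does not deduct tax at source? no; the worker may send a substitute? no — 1 of 3 hold (need ≥2) → not satisfied.
Under section 7: Class-N Servant (section 5)? no; and the worker is integrated into the employer's organisation? yes. So the worker is not a Chargeable Engagement.
Under section 1: Licensed Employee (section 12)? yes; and the engagement is for a fixed term? yes; and Chargeable Engagement (section 7)? no. So the worker is not an Exempt Engagement.
Under section 8: the worker may not send a substitute? yes; the worker is subject to the employer's control as to manner of work? no; the worker is paid a fixed periodic wage? no — 1 of 3 hold (need ≥2) → not satisfied.
Under section 16: the worker is subject to the employer's control as to manner of work? no; or the worker is entitled to paid leave under the engagement? yes. So the worker is a Relevant Employee.
Under section 3: the worker is paid a fixed periodic wage? no; Regulated Hand (section 8)? no; Relevant Employee (section 16)? yes — 1 of 3 hold (need ≥2) → not satisfied.
Under section 9: Exempt Engagement (section 1)? no; or Listed Hand (section 3)? no. So the worker is not a Provisional Contractor.
Under section 2: there is a written contract of service? no; the engagement is for an indefinite term? no; the employer deducts tax at source? yes — 1 of 3 hold (need ≥2) → not satisfied.
Under section 13: the worker may send a substitute? no; or not a Licensed Servant (section 2)? yes. So the worker is a Class-H Contractor.
Under section 11: worker's continuous service: 46 months ≥ 79 months? no; and Class-H Contractor (section 13)? yes. So the worker is not a Class-N Contractor.
Under section 6: not a Provisional Contractor (section 9)? yes; and not a Class-N Contractor (section 11)? yes. So the worker is a Class-D Servant.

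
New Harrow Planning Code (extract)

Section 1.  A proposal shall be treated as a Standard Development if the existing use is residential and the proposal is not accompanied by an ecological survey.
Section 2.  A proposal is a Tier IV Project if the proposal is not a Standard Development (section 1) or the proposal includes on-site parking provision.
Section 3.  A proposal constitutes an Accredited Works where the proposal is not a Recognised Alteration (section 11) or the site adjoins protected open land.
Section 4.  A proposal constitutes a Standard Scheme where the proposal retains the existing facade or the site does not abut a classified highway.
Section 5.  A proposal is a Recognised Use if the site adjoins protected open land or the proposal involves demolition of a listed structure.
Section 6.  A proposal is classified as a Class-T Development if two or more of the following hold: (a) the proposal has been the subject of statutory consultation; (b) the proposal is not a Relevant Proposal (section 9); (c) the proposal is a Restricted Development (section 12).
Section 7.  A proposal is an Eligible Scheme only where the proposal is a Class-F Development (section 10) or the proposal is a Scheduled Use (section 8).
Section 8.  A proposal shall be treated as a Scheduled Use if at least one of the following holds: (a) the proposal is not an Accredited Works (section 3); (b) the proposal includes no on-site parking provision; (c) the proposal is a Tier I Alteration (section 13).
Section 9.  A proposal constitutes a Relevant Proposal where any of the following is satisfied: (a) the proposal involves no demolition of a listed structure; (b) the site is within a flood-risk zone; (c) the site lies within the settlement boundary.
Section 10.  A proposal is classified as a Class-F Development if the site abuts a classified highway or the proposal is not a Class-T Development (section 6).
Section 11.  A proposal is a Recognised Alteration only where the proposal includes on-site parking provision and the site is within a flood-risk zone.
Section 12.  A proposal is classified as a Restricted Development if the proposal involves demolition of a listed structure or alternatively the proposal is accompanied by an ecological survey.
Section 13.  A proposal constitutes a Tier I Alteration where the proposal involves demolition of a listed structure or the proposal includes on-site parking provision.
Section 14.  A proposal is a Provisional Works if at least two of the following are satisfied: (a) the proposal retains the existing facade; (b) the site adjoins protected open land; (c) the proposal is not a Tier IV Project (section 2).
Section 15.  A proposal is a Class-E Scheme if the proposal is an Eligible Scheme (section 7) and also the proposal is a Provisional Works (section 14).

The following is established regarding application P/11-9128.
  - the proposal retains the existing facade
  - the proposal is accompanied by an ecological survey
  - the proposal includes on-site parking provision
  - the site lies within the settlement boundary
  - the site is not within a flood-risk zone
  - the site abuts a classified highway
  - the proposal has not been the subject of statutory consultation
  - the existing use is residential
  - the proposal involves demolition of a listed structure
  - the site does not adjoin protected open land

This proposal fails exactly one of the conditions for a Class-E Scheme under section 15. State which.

section 9 — Relevant Proposal: [the proposal involves no demolition of a listed structure? no] OR [the site is within a flood-risk zone? no] OR [the site lies within the settlement boundary? yes] → satisfied.
section 12 — Restricted Development: [the proposal involves demolition of a listed structure? yes] OR [the proposal is accompanied by an ecological survey? yes] → satisfied.
section 6 — Class-T Development: the proposal has been the subject of statutory consultation? no; not a Relevant Proposal (section 9)? no; Restricted Development (section 12)? yes — 1 of 3 hold (need ≥2) → not satisfied.
section 10 — Class-F Development: [the site abuts a classified highway? yes] OR [not a Class-T Development (section 6)? yes] → satisfied.
section 11 — Recognised Alteration: [the proposal includes on-site parking provision? yes] AND [the site is within a flood-risk zone? no] → not satisfied.
section 3 — Accredited Works: [not a Recognised Alteration (section 11)? yes] OR [the site adjoins protected open land? no] → satisfied.
section 13 — Tier I Alteration: [the proposal involves demolition of a listed structure? yes] OR [the proposal includes on-site parking provision? yes] → satisfied.
section 8 — Scheduled Use: [not an Accredited Works (section 3)? no] OR [the proposal includes no on-site parking provision? no] OR [Tier I Alteration (section 13)? yes] → satisfied.
section 7 — Eligible Scheme: [Class-F Development (section 10)? yes] OR [Scheduled Use (section 8)? yes] → satisfied.
section 1 — Standard Development: [the existing use is residential? yes] AND [the proposal is not accompanied by an ecological survey? no] → not satisfied.
section 2 — Tier IV Project: [not a Standard Development (section 1)? yes] OR [the proposal includes on-site parking provision? yes] → satisfied.
section 14 — Provisional Works: the proposal retains the existing facade? yes; the site adjoins protected open land? no; not a Tier IV Project (section 2)? no — 1 of 3 hold (need ≥2) → not satisfied.
section 15 — Class-E Scheme: [Eligible Scheme (section 7)? yes] AND [Provisional Works (section 14)? no] → not satisfied.

Provisional Works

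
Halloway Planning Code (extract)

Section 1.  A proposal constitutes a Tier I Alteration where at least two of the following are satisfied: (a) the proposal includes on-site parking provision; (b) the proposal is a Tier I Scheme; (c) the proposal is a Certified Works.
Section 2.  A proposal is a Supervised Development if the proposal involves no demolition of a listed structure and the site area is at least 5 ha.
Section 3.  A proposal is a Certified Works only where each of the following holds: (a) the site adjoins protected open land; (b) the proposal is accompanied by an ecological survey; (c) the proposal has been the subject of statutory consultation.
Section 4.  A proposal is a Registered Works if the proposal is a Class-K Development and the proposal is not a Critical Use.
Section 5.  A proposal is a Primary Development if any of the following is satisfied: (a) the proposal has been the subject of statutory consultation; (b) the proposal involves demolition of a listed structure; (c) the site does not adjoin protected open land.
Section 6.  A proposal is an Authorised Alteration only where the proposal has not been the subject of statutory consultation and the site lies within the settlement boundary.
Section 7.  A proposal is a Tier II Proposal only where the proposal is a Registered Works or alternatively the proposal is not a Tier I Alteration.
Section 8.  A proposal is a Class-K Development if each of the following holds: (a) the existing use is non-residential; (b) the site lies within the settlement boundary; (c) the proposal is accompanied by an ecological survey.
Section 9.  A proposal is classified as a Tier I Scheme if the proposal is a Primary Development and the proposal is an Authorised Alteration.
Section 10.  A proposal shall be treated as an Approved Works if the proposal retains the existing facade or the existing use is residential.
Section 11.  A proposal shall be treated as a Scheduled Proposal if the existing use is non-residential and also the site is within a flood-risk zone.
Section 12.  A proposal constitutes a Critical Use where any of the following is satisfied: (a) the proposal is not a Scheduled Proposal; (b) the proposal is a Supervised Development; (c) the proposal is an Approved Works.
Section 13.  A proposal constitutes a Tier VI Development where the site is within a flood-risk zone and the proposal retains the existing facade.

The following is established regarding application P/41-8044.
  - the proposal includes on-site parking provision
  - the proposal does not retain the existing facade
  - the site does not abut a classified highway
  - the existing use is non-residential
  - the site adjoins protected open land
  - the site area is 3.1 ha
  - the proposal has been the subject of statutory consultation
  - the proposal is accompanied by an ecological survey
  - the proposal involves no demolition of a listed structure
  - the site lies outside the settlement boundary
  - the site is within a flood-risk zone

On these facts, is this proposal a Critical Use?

No

Under section 11: the existing use is non-residential? yes; and the site is within a flood-risk zone? yes. So the proposal is a Scheduled Proposal.
Under section 2: the proposal involves no demolition of a listed structure? yes; and site area: 3.1 ha ≥ 5 ha? no. So the proposal is not a Supervised Development.
Under section 10: the proposal retains the existing facade? no; or the existing use is residential? no. So the proposal is not an Approved Works.
Under section 12: not a Scheduled Proposal (section 11)? no; or Supervised Development (section 2)? no; or Approved Works (section 10)? no. So the proposal is not a Critical Use.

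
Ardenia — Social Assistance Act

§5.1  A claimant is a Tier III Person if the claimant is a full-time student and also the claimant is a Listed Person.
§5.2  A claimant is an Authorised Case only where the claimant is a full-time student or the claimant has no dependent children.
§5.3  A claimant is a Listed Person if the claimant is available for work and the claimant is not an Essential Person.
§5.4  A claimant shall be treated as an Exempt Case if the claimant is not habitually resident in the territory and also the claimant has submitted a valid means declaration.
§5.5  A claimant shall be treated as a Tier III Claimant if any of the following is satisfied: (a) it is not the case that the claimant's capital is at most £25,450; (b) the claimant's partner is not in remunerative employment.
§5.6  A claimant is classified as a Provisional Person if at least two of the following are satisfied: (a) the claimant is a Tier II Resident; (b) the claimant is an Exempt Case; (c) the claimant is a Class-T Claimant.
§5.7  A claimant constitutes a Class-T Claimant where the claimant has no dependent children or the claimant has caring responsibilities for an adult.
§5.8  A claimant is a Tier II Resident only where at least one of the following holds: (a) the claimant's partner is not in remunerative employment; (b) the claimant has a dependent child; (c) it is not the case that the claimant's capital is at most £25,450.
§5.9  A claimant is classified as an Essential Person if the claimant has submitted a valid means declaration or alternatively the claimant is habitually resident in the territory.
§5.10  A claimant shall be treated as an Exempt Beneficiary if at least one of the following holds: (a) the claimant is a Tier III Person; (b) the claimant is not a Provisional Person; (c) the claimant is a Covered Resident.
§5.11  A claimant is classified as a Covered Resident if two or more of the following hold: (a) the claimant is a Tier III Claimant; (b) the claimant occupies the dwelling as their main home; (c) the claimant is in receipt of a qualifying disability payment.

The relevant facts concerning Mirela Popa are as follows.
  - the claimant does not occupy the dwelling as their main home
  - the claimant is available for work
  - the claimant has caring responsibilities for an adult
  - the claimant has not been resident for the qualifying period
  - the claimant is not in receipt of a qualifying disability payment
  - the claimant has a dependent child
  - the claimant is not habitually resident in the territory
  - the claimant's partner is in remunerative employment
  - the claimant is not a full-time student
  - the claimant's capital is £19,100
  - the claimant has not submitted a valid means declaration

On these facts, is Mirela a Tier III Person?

No

§5.9 — Essential Person: [the claimant has submitted a valid means declaration? no] OR [the claimant is habitually resident in the territory? no] → not satisfied.
§5.3 — Listed Person: [the claimant is available for work? yes] AND [not an Essential Person (§5.9)? yes] → satisfied.
§5.1 — Tier III Person: [the claimant is a full-time student? no] AND [Listed Person (§5.3)? yes] → not satisfied.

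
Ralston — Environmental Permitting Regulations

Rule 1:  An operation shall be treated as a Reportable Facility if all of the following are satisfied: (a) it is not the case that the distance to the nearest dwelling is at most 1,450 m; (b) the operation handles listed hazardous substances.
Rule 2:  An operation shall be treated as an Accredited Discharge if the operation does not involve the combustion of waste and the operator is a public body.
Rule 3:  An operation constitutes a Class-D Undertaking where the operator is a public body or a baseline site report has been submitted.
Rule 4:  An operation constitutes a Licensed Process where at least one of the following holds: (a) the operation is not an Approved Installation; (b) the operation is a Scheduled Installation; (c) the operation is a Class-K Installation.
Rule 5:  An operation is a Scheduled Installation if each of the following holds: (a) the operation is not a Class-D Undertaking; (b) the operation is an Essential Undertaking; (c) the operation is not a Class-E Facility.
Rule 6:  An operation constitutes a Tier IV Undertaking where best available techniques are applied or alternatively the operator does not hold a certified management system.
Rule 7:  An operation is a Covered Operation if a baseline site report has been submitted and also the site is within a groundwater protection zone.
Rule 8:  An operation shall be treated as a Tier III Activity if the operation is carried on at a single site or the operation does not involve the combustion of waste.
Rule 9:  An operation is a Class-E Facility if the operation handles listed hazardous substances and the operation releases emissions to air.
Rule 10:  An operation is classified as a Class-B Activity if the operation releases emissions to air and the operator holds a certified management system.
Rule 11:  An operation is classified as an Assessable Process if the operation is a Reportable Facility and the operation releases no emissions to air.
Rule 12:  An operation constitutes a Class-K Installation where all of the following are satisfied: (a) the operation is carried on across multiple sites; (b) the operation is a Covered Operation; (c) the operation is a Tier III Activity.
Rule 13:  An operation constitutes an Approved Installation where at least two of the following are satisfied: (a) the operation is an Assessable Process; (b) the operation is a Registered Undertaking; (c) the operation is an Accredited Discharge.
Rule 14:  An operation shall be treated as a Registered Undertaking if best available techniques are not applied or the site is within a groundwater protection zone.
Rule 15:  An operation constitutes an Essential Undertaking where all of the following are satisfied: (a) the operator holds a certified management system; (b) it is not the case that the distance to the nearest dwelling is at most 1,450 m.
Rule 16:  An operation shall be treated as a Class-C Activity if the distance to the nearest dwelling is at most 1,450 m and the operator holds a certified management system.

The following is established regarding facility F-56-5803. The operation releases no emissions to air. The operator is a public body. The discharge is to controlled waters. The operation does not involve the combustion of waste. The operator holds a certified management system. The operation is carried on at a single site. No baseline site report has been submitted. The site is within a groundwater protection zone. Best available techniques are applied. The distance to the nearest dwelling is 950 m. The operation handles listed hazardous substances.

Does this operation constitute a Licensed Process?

Under rule 1: distance to the nearest dwelling: 950 m ≤ 1,450 m? yes, so negated condition no; and the operation handles listed hazardous substances? yes. So the operation is not a Reportable Facility.
Under rule 11: Reportable Facility (rule 1)? no; and the operation releases no emissions to air? yes. So the operation is not an Assessable Process.
Under rule 14: best available techniques are not applied? no; or the site is within a groundwater protection zone? yes. So the operation is a Registered Undertaking.
Under rule 2: the operation does not involve the combustion of waste? yes; and the operator is a public body? yes. So the operation is an Accredited Discharge.
Under rule 13: Assessable Process (rule 11)? no; Registered Undertaking (rule 14)? yes; Accredited Discharge (rule 2)? yes — 2 of 3 hold (need ≥2) → satisfied.
Under rule 3: the operator is a public body? yes; or a baseline site report has been submitted? no. So the operation is a Class-D Undertaking.
Under rule 15: the operator holds a certified management system? yes; and distance to the nearest dwelling: 950 m ≤ 1,450 m? yes, so negated condition no. So the operation is not an Essential Undertaking.
Under rule 9: the operation handles listed hazardous substances? yes; and the operation releases emissions to air? no. So the operation is not a Class-E Facility.
Under rule 5: not a Class-D Undertaking (rule 3)? no; and Essential Undertaking (rule 15)? no; and not a Class-E Facility (rule 9)? yes. So the operation is not a Scheduled Installation.
Under rule 7: a baseline site report has been submitted? no; and the site is within a groundwater protection zone? yes. So the operation is not a Covered Operation.
Under rule 8: the operation is carried on at a single site? yes; or the operation does not involve the combustion of waste? yes. So the operation is a Tier III Activity.
Under rule 12: the operation is carried on across multiple sites? no; and Covered Operation (rule 7)? no; and Tier III Activity (rule 8)? yes. So the operation is not a Class-K Installation.
Under rule 4: not an Approved Installation (rule 13)? no; or Scheduled Installation (rule 5)? no; or Class-K Installation (rule 12)? no. So the operation is not a Licensed Process.

No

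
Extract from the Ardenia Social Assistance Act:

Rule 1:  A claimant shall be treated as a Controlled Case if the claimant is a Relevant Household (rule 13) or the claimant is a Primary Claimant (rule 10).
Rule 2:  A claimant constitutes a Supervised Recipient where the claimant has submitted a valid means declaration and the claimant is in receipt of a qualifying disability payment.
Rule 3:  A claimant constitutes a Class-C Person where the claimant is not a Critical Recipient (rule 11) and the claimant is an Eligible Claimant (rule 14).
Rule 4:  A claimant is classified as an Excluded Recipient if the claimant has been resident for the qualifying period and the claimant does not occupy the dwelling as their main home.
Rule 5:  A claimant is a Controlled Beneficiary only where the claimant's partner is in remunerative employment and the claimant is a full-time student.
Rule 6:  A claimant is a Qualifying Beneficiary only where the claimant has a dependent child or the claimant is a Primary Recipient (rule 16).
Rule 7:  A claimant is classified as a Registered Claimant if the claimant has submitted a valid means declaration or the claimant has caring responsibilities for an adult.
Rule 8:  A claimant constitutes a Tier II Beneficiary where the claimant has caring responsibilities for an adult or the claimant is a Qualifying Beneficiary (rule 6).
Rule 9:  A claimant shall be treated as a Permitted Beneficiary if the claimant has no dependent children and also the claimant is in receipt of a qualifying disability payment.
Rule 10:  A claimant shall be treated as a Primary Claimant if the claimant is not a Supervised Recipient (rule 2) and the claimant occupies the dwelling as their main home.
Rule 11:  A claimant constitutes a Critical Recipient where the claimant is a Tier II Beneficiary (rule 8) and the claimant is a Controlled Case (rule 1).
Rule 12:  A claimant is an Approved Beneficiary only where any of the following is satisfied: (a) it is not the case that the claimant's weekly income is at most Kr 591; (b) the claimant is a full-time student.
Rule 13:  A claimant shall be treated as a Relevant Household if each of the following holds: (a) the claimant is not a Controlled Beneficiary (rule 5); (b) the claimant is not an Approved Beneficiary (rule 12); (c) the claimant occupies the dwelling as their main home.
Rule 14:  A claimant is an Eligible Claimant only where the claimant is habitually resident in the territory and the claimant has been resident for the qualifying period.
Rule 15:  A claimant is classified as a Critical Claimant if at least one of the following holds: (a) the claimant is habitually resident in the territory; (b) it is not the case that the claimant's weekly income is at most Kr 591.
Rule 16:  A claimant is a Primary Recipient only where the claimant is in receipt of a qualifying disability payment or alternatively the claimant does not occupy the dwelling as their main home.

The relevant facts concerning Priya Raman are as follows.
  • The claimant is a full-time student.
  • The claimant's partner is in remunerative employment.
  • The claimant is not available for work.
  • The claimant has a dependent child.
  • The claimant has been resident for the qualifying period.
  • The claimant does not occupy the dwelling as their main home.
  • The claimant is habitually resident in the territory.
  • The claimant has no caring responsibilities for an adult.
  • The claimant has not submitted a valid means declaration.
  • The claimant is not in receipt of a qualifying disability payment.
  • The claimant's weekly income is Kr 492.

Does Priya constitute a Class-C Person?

Under rule 16: the claimant is in receipt of a qualifying disability payment? no; or the claimant does not occupy the dwelling as their main home? yes. So the claimant is a Primary Recipient.
Under rule 6: the claimant has a dependent child? yes; or Primary Recipient (rule 16)? yes. So the claimant is a Qualifying Beneficiary.
Under rule 8: the claimant has caring responsibilities for an adult? no; or Qualifying Beneficiary (rule 6)? yes. So the claimant is a Tier II Beneficiary.
Under rule 5: the claimant's partner is in remunerative employment? yes; and the claimant is a full-time student? yes. So the claimant is a Controlled Beneficiary.
Under rule 12: claimant's weekly income: Kr 492 ≤ Kr 591? yes, so negated condition no; or the claimant is a full-time student? yes. So the claimant is an Approved Beneficiary.
Under rule 13: not a Controlled Beneficiary (rule 5)? no; and not an Approved Beneficiary (rule 12)? no; and the claimant occupies the dwelling as their main home? no. So the claimant is not a Relevant Household.
Under rule 2: the claimant has submitted a valid means declaration? no; and the claimant is in receipt of a qualifying disability payment? no. So the claimant is not a Supervised Recipient.
Under rule 10: not a Supervised Recipient (rule 2)? yes; and the claimant occupies the dwelling as their main home? no. So the claimant is not a Primary Claimant.
Under rule 1: Relevant Household (rule 13)? no; or Primary Claimant (rule 10)? no. So the claimant is not a Controlled Case.
Under rule 11: Tier II Beneficiary (rule 8)? yes; and Controlled Case (rule 1)? no. So the claimant is not a Critical Recipient.
Under rule 14: the claimant is habitually resident in the territory? yes; and the claimant has been resident for the qualifying period? yes. So the claimant is an Eligible Claimant.
Under rule 3: not a Critical Recipient (rule 11)? yes; and Eligible Claimant (rule 14)? yes. So the claimant is a Class-C Person.

Yes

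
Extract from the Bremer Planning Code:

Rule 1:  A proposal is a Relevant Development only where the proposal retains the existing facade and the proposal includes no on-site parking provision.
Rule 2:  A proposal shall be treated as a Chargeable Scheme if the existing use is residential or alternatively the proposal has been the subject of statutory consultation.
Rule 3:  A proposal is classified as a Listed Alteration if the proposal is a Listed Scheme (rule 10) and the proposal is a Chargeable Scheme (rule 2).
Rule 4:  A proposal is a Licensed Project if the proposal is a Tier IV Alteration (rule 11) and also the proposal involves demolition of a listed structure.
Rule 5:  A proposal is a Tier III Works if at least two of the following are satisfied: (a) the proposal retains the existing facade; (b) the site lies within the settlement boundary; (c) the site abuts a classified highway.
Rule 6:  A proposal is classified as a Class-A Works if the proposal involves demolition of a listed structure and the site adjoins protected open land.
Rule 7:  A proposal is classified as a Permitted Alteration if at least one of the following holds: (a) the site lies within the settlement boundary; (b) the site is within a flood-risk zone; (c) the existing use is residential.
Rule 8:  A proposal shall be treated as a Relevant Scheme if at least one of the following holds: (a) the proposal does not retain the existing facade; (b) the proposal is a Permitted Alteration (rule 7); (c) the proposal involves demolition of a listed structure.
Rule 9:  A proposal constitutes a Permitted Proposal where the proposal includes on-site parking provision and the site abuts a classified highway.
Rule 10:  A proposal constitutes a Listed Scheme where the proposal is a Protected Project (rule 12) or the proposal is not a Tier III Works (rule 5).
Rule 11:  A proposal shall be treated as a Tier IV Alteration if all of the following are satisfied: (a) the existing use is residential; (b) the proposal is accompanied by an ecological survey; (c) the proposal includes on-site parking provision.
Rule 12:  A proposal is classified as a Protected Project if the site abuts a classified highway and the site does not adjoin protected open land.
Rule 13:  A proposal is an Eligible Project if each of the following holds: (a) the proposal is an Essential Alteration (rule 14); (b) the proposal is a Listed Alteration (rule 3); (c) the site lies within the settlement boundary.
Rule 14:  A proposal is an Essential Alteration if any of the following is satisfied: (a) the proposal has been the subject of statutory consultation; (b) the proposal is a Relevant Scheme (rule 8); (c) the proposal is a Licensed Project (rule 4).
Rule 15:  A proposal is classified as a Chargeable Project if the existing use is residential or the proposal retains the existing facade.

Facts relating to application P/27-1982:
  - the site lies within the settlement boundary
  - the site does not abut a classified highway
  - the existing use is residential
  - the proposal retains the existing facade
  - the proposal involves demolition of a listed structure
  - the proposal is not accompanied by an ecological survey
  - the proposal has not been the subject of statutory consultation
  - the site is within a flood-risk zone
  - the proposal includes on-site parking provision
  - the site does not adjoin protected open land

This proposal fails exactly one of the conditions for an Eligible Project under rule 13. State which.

Listed Alteration

rule 7 — Permitted Alteration: [the site lies within the settlement boundary? yes] OR [the site is within a flood-risk zone? yes] OR [the existing use is residential? yes] → satisfied.
rule 8 — Relevant Scheme: [the proposal does not retain the existing facade? no] OR [Permitted Alteration (rule 7)? yes] OR [the proposal involves demolition of a listed structure? yes] → satisfied.
rule 11 — Tier IV Alteration: [the existing use is residential? yes] AND [the proposal is accompanied by an ecological survey? no] AND [the proposal includes on-site parking provision? yes] → not satisfied.
rule 4 — Licensed Project: [Tier IV Alteration (rule 11)? no] AND [the proposal involves demolition of a listed structure? yes] → not satisfied.
rule 14 — Essential Alteration: [the proposal has been the subject of statutory consultation? no] OR [Relevant Scheme (rule 8)? yes] OR [Licensed Project (rule 4)? no] → satisfied.
rule 12 — Protected Project: [the site abuts a classified highway? no] AND [the site does not adjoin protected open land? yes] → not satisfied.
rule 5 — Tier III Works: the proposal retains the existing facade? yes; the site lies within the settlement boundary? yes; the site abuts a classified highway? no — 2 of 3 hold (need ≥2) → satisfied.
rule 10 — Listed Scheme: [Protected Project (rule 12)? no] OR [not a Tier III Works (rule 5)? no] → not satisfied.
rule 2 — Chargeable Scheme: [the existing use is residential? yes] OR [the proposal has been the subject of statutory consultation? no] → satisfied.
rule 3 — Listed Alteration: [Listed Scheme (rule 10)? no] AND [Chargeable Scheme (rule 2)? yes] → not satisfied.
rule 13 — Eligible Project: [Essential Alteration (rule 14)? yes] AND [Listed Alteration (rule 3)? no] AND [the site lies within the settlement boundary? yes] → not satisfied.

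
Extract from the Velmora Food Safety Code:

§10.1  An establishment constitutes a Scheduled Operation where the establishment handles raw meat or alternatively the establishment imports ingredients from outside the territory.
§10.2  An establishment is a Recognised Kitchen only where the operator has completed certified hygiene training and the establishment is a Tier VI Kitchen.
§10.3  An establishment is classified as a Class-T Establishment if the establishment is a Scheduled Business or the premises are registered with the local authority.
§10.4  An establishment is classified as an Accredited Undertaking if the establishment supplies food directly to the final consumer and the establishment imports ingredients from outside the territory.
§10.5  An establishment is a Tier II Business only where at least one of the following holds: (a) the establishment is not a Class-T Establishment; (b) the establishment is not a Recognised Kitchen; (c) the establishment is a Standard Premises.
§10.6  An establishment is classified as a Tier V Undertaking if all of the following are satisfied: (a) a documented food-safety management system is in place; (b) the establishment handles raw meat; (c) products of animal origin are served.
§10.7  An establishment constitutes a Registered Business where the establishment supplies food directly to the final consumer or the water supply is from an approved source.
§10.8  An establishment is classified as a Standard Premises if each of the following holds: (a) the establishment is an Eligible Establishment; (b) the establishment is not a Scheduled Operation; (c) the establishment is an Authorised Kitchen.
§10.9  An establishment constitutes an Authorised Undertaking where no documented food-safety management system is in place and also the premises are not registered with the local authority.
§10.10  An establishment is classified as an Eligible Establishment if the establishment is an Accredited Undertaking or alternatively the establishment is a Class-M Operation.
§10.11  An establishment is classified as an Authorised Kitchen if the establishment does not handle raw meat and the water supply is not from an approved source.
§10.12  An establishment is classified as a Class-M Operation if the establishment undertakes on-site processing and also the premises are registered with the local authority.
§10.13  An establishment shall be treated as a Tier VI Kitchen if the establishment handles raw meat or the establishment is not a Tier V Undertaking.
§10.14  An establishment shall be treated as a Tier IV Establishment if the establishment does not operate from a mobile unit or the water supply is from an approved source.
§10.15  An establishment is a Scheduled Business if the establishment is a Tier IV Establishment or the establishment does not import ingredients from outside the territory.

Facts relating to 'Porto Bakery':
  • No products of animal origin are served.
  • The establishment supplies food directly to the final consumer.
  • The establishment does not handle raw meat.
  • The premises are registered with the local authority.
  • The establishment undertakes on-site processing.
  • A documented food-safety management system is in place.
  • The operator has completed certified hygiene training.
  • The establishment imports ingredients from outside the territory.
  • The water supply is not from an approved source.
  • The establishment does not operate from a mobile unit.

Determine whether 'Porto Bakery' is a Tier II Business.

§10.14 — Tier IV Establishment: [the establishment does not operate from a mobile unit? yes] OR [the water supply is from an approved source? no] → satisfied.
§10.15 — Scheduled Business: [Tier IV Establishment (§10.14)? yes] OR [the establishment does not import ingredients from outside the territory? no] → satisfied.
§10.3 — Class-T Establishment: [Scheduled Business (§10.15)? yes] OR [the premises are registered with the local authority? yes] → satisfied.
§10.6 — Tier V Undertaking: [a documented food-safety management system is in place? yes] AND [the establishment handles raw meat? no] AND [products of animal origin are served? no] → not satisfied.
§10.13 — Tier VI Kitchen: [the establishment handles raw meat? no] OR [not a Tier V Undertaking (§10.6)? yes] → satisfied.
§10.2 — Recognised Kitchen: [the operator has completed certified hygiene training? yes] AND [Tier VI Kitchen (§10.13)? yes] → satisfied.
§10.4 — Accredited Undertaking: [the establishment supplies food directly to the final consumer? yes] AND [the establishment imports ingredients from outside the territory? yes] → satisfied.
§10.12 — Class-M Operation: [the establishment undertakes on-site processing? yes] AND [the premises are registered with the local authority? yes] → satisfied.
§10.10 — Eligible Establishment: [Accredited Undertaking (§10.4)? yes] OR [Class-M Operation (§10.12)? yes] → satisfied.
§10.1 — Scheduled Operation: [the establishment handles raw meat? no] OR [the establishment imports ingredients from outside the territory? yes] → satisfied.
§10.11 — Authorised Kitchen: [the establishment does not handle raw meat? yes] AND [the water supply is not from an approved source? yes] → satisfied.
§10.8 — Standard Premises: [Eligible Establishment (§10.10)? yes] AND [not a Scheduled Operation (§10.1)? no] AND [Authorised Kitchen (§10.11)? yes] → not satisfied.
§10.5 — Tier II Business: [not a Class-T Establishment (§10.3)? no] OR [not a Recognised Kitchen (§10.2)? no] OR [Standard Premises (§10.8)? no] → not satisfied.

No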